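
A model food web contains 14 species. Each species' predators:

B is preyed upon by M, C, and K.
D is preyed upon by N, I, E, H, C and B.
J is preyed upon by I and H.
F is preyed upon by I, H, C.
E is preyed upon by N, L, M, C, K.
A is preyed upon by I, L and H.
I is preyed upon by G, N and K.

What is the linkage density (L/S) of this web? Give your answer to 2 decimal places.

There are L = 25 links among S = 14 species.
L/S = 25/14 = 1.7857 ≈ 1.79.

L/S = 1.79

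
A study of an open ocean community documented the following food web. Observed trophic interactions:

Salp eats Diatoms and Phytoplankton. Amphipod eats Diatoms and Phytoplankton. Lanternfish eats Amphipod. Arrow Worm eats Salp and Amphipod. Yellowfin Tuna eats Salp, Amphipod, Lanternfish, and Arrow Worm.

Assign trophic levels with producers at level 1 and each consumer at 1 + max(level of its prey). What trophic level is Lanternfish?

Trophic level 3

Diatoms is a producer → level 1.
Amphipod eats Diatoms (level 1); other prey at levels: Phytoplankton 1 → level 2.
Lanternfish eats Amphipod → level 3.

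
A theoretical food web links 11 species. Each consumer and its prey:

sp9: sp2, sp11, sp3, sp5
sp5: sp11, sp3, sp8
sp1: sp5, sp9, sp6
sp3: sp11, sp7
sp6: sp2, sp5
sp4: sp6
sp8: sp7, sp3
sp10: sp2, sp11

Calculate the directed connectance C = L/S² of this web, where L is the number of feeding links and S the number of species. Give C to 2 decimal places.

C = 0.16

The web has S = 11 species and L = 19 feeding links.
C = L / S² = 19 / 121 = 0.1570 ≈ 0.16.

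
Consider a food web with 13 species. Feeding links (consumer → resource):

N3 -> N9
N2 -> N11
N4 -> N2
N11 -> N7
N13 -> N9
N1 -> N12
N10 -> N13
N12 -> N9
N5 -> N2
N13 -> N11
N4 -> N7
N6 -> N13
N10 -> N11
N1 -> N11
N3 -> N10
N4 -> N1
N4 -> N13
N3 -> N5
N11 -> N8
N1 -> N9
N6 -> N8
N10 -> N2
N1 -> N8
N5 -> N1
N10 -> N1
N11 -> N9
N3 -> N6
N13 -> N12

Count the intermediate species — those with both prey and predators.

Intermediate species (has both prey and predators): N12, N11, N13, N1, N2, N6, N10, N5.
Count: 8.

8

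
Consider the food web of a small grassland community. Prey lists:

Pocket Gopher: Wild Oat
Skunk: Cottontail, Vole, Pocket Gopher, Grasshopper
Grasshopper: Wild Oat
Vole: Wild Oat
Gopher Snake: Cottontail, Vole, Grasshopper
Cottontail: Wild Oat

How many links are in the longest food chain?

One longest chain: Wild Oat → Cottontail → Gopher Snake.
It has 3 species and 2 links.

2 links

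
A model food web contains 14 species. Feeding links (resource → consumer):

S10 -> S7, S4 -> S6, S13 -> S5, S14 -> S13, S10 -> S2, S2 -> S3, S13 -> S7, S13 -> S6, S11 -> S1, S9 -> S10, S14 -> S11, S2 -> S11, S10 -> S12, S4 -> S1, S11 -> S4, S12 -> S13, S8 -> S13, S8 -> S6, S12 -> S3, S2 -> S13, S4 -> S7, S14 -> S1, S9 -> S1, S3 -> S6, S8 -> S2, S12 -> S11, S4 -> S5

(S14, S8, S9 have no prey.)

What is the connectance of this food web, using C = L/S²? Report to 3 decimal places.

C = 0.138

The web has S = 14 species and L = 27 feeding links.
C = L / S² = 27 / 196 = 0.1378 ≈ 0.138.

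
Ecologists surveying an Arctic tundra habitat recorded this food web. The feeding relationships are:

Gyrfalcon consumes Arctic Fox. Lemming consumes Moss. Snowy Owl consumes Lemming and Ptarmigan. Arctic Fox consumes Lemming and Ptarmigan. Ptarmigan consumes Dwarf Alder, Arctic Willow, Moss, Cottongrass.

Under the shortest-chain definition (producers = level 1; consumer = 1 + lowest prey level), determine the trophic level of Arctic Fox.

Moss is a producer → level 1.
Lemming eats Moss → level 2.
Arctic Fox eats Lemming → level 3.
No prey of Arctic Fox is below level 2, so 3 is the minimum.

Trophic level 3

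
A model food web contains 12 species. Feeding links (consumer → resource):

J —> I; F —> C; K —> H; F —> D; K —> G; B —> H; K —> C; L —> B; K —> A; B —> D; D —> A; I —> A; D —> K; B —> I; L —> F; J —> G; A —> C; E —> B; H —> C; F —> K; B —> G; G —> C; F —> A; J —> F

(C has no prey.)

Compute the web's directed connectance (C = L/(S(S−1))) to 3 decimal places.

The web has S = 12 species and L = 24 feeding links.
C = L / (S(S−1)) = 24 / 132 = 0.1818 ≈ 0.182.

C = 0.182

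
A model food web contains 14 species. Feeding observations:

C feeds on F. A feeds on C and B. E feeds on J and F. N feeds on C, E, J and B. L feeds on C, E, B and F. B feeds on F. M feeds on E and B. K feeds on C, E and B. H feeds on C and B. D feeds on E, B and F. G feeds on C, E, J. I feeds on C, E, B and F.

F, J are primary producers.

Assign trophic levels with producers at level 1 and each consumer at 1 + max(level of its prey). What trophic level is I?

F is a producer → level 1.
B eats F → level 2.
I eats B (level 2); other prey at levels: F 1, C 2, E 2 → level 3.

Trophic level 3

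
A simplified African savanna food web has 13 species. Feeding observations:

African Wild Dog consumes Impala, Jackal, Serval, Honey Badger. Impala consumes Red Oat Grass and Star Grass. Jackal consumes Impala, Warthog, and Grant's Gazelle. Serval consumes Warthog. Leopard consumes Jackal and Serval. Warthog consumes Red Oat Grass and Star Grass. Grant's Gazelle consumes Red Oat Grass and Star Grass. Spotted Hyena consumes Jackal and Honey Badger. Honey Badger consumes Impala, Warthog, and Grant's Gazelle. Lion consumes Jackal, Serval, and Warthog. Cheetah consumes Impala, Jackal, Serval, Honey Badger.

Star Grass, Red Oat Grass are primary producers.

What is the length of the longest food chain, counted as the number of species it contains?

One longest chain: Star Grass → Grant's Gazelle → Honey Badger → Cheetah.
It has 4 species and 3 links.

4 species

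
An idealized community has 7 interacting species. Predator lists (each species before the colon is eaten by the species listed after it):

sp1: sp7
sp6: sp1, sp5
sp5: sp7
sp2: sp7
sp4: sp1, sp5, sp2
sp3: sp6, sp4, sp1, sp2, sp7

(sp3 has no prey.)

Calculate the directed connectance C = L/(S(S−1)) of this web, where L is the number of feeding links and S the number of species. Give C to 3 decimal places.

C = 0.310

The web has S = 7 species and L = 13 feeding links.
C = L / (S(S−1)) = 13 / 42 = 0.3095 ≈ 0.310.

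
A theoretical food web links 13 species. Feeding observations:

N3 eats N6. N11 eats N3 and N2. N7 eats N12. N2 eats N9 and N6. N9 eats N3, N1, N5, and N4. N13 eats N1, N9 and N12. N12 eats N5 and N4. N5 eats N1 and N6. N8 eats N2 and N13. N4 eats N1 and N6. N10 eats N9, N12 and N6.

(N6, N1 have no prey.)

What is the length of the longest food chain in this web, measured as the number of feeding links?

One longest chain: N6 → N5 → N9 → N2 → N8.
It has 5 species and 4 links.

4 links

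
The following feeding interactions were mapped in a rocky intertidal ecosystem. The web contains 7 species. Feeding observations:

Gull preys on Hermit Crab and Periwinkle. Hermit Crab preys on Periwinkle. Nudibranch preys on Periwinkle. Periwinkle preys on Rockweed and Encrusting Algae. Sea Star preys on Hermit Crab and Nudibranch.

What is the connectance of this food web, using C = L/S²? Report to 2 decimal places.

C = 0.16

The web has S = 7 species and L = 8 feeding links.
C = L / S² = 8 / 49 = 0.1633 ≈ 0.16.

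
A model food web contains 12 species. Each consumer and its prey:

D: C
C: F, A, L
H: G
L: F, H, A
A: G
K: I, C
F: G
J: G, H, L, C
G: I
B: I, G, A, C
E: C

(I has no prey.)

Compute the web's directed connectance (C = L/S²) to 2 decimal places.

The web has S = 12 species and L = 22 feeding links.
C = L / S² = 22 / 144 = 0.1528 ≈ 0.15.

C = 0.15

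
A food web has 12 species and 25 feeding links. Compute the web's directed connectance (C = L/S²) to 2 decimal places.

The web has S = 12 species and L = 25 feeding links.
C = L / S² = 25 / 144 = 0.1736 ≈ 0.17.

C = 0.17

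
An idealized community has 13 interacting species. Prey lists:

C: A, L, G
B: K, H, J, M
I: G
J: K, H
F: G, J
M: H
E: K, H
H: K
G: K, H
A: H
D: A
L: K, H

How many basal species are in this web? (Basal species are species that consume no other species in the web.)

1

Basal species (no prey listed): K.
Count: 1.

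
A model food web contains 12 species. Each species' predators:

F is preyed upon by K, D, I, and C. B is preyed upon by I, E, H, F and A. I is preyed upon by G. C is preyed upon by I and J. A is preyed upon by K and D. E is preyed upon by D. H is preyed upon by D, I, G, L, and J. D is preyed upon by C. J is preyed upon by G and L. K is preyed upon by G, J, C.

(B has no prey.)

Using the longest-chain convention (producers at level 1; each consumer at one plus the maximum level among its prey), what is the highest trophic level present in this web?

Producers (level 1): B.
B → A → K → C → J → L gives L level 6.
No species has a prey at level 6, so no species reaches level 7.

6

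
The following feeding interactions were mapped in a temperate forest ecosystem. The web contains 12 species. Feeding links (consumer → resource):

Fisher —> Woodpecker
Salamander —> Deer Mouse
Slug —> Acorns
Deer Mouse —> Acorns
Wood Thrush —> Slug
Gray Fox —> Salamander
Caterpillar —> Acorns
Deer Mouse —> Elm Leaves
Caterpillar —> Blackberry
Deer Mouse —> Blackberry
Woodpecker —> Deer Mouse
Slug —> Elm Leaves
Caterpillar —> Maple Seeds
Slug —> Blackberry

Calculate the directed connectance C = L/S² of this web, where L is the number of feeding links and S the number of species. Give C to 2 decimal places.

C = 0.10

The web has S = 12 species and L = 14 feeding links.
C = L / S² = 14 / 144 = 0.0972 ≈ 0.10.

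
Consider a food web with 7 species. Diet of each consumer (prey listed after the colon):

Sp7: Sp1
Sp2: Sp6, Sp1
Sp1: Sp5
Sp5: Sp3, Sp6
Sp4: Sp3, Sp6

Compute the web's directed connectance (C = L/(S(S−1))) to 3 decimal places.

C = 0.190

The web has S = 7 species and L = 8 feeding links.
C = L / (S(S−1)) = 8 / 42 = 0.1905 ≈ 0.190.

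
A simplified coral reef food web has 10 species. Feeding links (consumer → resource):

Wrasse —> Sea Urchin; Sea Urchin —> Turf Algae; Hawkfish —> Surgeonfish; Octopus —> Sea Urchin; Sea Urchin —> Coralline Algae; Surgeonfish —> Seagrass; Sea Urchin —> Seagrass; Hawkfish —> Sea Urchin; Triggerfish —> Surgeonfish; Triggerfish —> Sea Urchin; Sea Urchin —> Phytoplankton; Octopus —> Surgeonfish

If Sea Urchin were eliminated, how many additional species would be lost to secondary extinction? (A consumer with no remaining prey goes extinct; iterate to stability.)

1

Remove Sea Urchin.
Round 1: Wrasse (all prey gone) → extinct.
No further losses. Total secondary extinctions: 1.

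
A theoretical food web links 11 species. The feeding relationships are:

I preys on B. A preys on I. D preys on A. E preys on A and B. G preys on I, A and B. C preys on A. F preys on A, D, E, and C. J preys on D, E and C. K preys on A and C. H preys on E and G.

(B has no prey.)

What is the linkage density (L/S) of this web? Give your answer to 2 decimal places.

L/S = 1.82

There are L = 20 links among S = 11 species.
L/S = 20/11 = 1.8182 ≈ 1.82.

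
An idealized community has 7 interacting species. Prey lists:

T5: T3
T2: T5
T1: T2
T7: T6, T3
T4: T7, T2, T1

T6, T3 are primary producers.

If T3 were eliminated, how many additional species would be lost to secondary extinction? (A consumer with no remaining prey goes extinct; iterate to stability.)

3

Remove T3.
Round 1: T5 (all prey gone) → extinct.
Round 2: T2 (all prey gone) → extinct.
Round 3: T1 (all prey gone) → extinct.
No further losses. Total secondary extinctions: 3.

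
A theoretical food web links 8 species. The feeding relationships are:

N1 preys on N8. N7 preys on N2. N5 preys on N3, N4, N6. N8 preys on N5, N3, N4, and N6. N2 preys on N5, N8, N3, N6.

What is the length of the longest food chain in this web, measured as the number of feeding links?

One longest chain: N3 → N5 → N8 → N2 → N7.
It has 5 species and 4 links.

4 links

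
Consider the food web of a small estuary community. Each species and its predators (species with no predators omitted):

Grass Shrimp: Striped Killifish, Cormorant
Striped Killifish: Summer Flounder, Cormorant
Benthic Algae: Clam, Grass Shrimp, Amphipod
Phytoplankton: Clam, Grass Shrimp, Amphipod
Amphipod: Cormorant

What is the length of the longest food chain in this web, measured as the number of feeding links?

3 links

One longest chain: Phytoplankton → Grass Shrimp → Striped Killifish → Summer Flounder.
It has 4 species and 3 links.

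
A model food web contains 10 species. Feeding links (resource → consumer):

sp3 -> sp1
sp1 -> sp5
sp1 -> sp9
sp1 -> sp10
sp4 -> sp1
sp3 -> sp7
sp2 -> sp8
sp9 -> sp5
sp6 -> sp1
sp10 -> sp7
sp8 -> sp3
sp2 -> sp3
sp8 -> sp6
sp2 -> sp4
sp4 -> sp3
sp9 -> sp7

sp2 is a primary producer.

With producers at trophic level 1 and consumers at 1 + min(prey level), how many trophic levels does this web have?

4

Producers (level 1): sp2.
Following each consumer down to its lowest-level prey: sp2 → sp4 → sp1 → sp10 (levels 1 through 4).
All prey of sp10 (sp1 3) are at level 3 or above, so sp10 is at level 1 + 3 = 4.
Every consumer has at least one prey at level 3 or below, so none exceeds level 4.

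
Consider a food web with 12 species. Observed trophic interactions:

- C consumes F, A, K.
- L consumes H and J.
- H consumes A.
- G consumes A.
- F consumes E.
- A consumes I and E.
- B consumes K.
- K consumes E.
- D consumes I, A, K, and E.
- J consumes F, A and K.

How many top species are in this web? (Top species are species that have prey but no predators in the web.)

5

Top species (has prey, but nothing eats it): C, B, D, G, L.
Count: 5.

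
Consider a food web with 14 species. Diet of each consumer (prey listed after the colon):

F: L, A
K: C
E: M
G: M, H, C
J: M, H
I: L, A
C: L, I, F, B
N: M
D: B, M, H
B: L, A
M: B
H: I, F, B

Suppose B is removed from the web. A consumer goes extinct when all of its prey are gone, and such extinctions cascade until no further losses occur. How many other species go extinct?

3

Remove B.
Round 1: M (all prey gone) → extinct.
Round 2: E (all prey gone), N (all prey gone) → extinct.
No further losses. Total secondary extinctions: 3.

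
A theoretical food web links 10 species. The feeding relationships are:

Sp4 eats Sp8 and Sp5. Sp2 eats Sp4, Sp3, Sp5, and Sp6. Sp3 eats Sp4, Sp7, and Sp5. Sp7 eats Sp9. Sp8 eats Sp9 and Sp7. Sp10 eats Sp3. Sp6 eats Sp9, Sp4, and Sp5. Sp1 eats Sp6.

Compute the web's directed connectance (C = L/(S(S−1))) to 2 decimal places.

C = 0.19

The web has S = 10 species and L = 17 feeding links.
C = L / (S(S−1)) = 17 / 90 = 0.1889 ≈ 0.19.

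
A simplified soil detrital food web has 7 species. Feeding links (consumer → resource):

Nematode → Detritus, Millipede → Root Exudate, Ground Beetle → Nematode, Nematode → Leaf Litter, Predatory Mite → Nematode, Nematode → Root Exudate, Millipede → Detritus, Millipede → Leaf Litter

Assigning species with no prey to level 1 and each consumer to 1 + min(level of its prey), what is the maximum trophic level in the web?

3

Basal resources (level 1): Leaf Litter, Root Exudate, Detritus.
Following each consumer down to its lowest-level prey: Leaf Litter → Nematode → Predatory Mite (levels 1 through 3).
All prey of Predatory Mite (Nematode 2) are at level 2 or above, so Predatory Mite is at level 1 + 2 = 3.
Every consumer has at least one prey at level 2 or below, so none exceeds level 3.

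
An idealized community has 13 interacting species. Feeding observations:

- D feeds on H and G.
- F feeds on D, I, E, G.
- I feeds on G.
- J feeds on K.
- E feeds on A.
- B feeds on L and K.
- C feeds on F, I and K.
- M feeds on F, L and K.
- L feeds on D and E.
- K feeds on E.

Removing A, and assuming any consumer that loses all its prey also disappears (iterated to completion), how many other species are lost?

Remove A.
Round 1: E (all prey gone) → extinct.
Round 2: K (all prey gone) → extinct.
Round 3: J (all prey gone) → extinct.
No further losses. Total secondary extinctions: 3.

3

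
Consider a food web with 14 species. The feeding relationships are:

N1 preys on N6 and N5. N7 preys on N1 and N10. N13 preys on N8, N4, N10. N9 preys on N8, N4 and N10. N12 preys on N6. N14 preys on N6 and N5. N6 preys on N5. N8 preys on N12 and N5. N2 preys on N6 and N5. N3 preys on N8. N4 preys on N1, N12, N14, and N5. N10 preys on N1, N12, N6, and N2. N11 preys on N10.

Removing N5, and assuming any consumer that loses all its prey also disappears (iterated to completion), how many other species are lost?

13

Remove N5.
Round 1: N6 (all prey gone) → extinct.
Round 2: N1 (all prey gone), N12 (all prey gone), N14 (all prey gone), N2 (all prey gone) → extinct.
Round 3: N4 (all prey gone), N8 (all prey gone), N10 (all prey gone) → extinct.
Round 4: N9 (all prey gone), N11 (all prey gone), N3 (all prey gone), N13 (all prey gone), N7 (all prey gone) → extinct.
No further losses. Total secondary extinctions: 13.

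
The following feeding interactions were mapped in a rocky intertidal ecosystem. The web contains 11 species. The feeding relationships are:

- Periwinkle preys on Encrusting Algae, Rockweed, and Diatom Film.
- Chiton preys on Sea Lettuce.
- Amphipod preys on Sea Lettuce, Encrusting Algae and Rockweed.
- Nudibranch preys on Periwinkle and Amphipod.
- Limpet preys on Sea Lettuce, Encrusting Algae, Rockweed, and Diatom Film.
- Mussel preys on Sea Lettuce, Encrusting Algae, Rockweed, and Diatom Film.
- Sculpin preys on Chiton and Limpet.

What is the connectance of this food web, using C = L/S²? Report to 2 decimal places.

C = 0.16

The web has S = 11 species and L = 19 feeding links.
C = L / S² = 19 / 121 = 0.1570 ≈ 0.16.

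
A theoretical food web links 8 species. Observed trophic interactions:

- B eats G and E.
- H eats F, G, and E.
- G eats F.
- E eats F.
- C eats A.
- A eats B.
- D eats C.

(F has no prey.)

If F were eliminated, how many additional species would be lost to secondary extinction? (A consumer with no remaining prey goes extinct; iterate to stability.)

Remove F.
Round 1: E (all prey gone), G (all prey gone) → extinct.
Round 2: H (all prey gone), B (all prey gone) → extinct.
Round 3: A (all prey gone) → extinct.
Round 4: C (all prey gone) → extinct.
Round 5: D (all prey gone) → extinct.
No further losses. Total secondary extinctions: 7.

7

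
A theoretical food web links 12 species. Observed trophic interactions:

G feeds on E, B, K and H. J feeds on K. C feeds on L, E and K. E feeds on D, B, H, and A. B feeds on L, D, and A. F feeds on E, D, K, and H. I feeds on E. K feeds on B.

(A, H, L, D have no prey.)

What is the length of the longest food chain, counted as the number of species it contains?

One longest chain: A → B → K → C.
It has 4 species and 3 links.

4 species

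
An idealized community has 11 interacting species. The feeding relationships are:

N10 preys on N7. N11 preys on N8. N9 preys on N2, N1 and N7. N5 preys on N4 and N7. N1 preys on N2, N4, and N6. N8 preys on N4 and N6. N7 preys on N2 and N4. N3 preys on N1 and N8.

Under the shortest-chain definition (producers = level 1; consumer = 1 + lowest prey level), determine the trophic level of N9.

Trophic level 2

N2 is a producer → level 1.
N9 eats N2 → level 2.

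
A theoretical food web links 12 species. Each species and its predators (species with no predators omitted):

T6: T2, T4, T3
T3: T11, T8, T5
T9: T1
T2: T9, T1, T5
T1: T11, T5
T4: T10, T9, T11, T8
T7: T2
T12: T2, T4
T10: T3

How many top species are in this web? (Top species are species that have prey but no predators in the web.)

Top species (has prey, but nothing eats it): T11, T8, T5.
Count: 3.

3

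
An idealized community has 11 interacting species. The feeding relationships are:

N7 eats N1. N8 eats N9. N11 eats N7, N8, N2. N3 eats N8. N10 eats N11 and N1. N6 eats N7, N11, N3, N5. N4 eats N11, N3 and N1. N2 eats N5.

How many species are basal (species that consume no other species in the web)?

Basal species (no prey listed): N9, N1, N5.
Count: 3.

3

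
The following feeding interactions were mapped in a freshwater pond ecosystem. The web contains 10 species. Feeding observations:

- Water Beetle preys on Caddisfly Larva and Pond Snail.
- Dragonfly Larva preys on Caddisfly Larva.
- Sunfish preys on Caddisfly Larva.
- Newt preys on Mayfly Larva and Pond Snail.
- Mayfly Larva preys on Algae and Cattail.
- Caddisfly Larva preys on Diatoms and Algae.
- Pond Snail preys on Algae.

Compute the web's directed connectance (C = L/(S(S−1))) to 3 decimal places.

The web has S = 10 species and L = 11 feeding links.
C = L / (S(S−1)) = 11 / 90 = 0.1222 ≈ 0.122.

C = 0.122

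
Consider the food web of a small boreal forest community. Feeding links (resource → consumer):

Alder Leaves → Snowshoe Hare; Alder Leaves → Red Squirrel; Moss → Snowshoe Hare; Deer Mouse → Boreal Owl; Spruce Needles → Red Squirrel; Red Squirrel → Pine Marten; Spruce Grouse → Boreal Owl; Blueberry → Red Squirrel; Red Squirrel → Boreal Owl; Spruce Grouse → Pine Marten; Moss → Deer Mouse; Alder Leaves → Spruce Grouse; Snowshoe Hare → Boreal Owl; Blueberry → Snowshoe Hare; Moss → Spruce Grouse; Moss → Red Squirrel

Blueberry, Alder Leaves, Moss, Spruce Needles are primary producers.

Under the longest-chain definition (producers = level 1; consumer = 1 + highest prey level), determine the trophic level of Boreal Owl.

Blueberry is a producer → level 1.
Red Squirrel eats Blueberry (level 1); other prey at levels: Alder Leaves 1, Moss 1, Spruce Needles 1 → level 2.
Boreal Owl eats Red Squirrel (level 2); other prey at levels: Snowshoe Hare 2, Deer Mouse 2, Spruce Grouse 2 → level 3.

Trophic level 3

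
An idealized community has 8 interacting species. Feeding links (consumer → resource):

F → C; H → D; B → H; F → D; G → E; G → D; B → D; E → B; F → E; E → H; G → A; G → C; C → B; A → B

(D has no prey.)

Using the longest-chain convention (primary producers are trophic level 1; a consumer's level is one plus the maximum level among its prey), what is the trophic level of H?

D is a producer → level 1.
H eats D → level 2.

Trophic level 2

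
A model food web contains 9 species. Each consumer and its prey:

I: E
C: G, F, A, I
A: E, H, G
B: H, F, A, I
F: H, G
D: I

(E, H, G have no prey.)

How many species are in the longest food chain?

One longest chain: H → F → C.
It has 3 species and 2 links.

3 species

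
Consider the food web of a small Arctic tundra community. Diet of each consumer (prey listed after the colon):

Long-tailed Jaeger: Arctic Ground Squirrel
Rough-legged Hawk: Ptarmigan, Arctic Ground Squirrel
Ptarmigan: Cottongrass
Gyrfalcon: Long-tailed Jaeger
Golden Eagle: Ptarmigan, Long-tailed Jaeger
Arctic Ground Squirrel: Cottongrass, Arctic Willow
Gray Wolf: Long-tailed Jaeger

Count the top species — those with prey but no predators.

Top species (has prey, but nothing eats it): Rough-legged Hawk, Golden Eagle, Gyrfalcon, Gray Wolf.
Count: 4.

4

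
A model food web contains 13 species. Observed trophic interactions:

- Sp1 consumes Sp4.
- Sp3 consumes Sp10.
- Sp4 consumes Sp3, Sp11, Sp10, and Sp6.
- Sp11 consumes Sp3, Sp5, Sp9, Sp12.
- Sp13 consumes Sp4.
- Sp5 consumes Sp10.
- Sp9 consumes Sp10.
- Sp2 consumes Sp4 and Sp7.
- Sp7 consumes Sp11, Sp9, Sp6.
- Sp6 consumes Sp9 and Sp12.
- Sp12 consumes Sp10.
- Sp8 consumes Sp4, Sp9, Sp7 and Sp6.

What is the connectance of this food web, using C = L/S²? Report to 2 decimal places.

C = 0.15

The web has S = 13 species and L = 25 feeding links.
C = L / S² = 25 / 169 = 0.1479 ≈ 0.15.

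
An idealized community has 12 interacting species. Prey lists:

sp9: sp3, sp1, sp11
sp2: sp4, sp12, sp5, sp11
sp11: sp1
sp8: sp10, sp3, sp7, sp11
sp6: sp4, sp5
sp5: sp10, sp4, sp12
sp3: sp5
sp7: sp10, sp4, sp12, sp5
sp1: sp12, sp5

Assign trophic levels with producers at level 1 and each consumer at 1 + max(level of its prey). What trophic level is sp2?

Trophic level 5

sp10 is a producer → level 1.
sp5 eats sp10 (level 1); other prey at levels: sp4 1, sp12 1 → level 2.
sp1 eats sp5 (level 2); other prey at levels: sp12 1 → level 3.
sp11 eats sp1 → level 4.
sp2 eats sp11 (level 4); other prey at levels: sp4 1, sp12 1, sp5 2 → level 5.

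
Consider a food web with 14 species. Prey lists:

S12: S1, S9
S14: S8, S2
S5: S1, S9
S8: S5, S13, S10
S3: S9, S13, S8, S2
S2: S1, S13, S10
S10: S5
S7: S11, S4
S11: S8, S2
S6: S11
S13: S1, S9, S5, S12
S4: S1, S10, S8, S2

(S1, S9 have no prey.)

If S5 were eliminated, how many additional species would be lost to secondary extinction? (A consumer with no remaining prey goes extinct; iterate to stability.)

1

Remove S5.
Round 1: S10 (all prey gone) → extinct.
No further losses. Total secondary extinctions: 1.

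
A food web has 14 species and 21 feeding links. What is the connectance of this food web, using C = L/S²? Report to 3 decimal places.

C = 0.107

The web has S = 14 species and L = 21 feeding links.
C = L / S² = 21 / 196 = 0.1071 ≈ 0.107.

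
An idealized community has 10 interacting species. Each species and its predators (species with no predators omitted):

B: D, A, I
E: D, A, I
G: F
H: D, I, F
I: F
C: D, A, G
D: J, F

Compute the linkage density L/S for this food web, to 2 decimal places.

There are L = 16 links among S = 10 species.
L/S = 16/10 = 1.6000 ≈ 1.60.

L/S = 1.60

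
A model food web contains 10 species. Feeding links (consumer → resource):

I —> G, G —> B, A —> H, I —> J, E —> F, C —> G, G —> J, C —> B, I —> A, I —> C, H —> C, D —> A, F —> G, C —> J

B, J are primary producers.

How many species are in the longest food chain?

One longest chain: B → G → C → H → A → D.
It has 6 species and 5 links.

6 species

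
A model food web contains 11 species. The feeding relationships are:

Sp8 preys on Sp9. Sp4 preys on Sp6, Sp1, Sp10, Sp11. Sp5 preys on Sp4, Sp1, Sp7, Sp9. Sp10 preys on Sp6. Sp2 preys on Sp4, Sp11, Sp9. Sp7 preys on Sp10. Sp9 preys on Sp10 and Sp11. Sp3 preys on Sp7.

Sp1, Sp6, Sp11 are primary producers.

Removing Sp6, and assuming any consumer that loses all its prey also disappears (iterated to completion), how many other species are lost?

3

Remove Sp6.
Round 1: Sp10 (all prey gone) → extinct.
Round 2: Sp7 (all prey gone) → extinct.
Round 3: Sp3 (all prey gone) → extinct.
No further losses. Total secondary extinctions: 3.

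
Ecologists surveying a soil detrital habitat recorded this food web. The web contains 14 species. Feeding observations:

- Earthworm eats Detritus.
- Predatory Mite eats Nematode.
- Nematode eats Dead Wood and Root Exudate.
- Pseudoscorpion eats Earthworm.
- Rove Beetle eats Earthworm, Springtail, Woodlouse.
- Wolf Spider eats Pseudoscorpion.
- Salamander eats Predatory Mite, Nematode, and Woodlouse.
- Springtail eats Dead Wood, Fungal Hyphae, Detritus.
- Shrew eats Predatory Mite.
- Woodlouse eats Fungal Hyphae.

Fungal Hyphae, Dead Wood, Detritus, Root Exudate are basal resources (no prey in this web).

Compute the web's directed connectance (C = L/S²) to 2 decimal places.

C = 0.09

The web has S = 14 species and L = 17 feeding links.
C = L / S² = 17 / 196 = 0.0867 ≈ 0.09.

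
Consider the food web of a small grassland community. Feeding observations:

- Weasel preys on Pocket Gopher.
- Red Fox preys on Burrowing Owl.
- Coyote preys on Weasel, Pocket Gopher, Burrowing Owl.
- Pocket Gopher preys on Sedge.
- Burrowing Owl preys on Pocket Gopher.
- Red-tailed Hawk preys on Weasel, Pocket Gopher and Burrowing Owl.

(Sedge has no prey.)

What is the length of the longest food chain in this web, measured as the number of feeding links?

One longest chain: Sedge → Pocket Gopher → Weasel → Red-tailed Hawk.
It has 4 species and 3 links.

3 links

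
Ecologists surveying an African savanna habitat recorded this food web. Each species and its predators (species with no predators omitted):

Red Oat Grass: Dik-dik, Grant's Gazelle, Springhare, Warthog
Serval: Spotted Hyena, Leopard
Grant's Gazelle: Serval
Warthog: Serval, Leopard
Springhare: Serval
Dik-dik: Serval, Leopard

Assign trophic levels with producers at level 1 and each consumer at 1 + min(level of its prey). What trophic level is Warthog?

Red Oat Grass is a producer → level 1.
Warthog eats Red Oat Grass → level 2.

Trophic level 2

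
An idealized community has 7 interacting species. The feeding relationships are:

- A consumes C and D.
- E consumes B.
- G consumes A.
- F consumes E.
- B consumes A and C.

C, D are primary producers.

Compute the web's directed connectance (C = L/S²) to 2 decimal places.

C = 0.14

The web has S = 7 species and L = 7 feeding links.
C = L / S² = 7 / 49 = 0.1429 ≈ 0.14.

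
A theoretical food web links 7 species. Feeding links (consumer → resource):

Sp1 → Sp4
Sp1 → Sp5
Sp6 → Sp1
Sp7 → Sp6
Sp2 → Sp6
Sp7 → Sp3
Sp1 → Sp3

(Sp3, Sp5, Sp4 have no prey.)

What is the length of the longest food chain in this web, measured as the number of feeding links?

3 links

One longest chain: Sp3 → Sp1 → Sp6 → Sp7.
It has 4 species and 3 links.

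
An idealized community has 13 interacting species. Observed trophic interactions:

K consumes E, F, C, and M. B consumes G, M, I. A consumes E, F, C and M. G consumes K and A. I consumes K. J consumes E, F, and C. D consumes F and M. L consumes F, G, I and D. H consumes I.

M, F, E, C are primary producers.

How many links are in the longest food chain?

3 links

One longest chain: M → K → I → H.
It has 4 species and 3 links.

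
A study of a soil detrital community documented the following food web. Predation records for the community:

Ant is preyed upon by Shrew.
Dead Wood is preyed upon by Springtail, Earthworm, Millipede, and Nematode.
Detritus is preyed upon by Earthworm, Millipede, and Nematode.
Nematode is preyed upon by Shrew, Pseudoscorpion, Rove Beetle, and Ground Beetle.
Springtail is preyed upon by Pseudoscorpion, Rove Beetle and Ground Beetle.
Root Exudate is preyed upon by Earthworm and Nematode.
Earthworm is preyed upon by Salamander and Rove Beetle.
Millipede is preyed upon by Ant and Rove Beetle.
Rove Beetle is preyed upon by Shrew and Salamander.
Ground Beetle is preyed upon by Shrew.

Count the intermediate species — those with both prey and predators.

Intermediate species (has both prey and predators): Springtail, Earthworm, Millipede, Nematode, Rove Beetle, Ground Beetle, Ant.
Count: 7.

7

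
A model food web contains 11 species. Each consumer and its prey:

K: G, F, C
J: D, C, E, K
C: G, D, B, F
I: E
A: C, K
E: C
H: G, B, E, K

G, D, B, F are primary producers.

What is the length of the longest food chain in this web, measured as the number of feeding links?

One longest chain: G → C → E → I.
It has 4 species and 3 links.

3 links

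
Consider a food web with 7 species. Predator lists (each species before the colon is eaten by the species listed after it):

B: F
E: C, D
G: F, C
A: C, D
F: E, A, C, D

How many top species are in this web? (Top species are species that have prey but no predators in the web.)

Top species (has prey, but nothing eats it): C, D.
Count: 2.

2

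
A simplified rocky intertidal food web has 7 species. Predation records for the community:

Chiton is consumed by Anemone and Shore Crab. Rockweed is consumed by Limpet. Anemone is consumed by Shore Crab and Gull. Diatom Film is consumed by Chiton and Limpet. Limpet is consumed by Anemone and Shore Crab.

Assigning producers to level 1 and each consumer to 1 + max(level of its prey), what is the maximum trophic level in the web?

4

Producers (level 1): Diatom Film, Rockweed.
Diatom Film → Limpet → Anemone → Gull gives Gull level 4.
No species has a prey at level 4, so no species reaches level 5.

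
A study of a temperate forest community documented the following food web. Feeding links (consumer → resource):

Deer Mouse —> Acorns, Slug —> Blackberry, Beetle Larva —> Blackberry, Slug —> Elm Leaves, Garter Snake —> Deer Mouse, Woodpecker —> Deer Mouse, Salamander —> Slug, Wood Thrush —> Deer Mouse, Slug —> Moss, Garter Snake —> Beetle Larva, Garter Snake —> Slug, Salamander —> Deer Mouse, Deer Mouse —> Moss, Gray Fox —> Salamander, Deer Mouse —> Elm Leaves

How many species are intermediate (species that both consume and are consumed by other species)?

Intermediate species (has both prey and predators): Slug, Beetle Larva, Deer Mouse, Salamander.
Count: 4.

4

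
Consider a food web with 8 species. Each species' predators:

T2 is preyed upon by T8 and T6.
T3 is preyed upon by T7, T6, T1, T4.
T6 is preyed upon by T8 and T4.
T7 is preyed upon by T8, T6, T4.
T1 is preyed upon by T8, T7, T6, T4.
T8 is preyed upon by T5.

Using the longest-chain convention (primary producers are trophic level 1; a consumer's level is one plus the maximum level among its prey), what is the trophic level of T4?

Trophic level 5

T3 is a producer → level 1.
T1 eats T3 → level 2.
T7 eats T1 (level 2); other prey at levels: T3 1 → level 3.
T6 eats T7 (level 3); other prey at levels: T2 1, T3 1, T1 2 → level 4.
T4 eats T6 (level 4); other prey at levels: T3 1, T1 2, T7 3 → level 5.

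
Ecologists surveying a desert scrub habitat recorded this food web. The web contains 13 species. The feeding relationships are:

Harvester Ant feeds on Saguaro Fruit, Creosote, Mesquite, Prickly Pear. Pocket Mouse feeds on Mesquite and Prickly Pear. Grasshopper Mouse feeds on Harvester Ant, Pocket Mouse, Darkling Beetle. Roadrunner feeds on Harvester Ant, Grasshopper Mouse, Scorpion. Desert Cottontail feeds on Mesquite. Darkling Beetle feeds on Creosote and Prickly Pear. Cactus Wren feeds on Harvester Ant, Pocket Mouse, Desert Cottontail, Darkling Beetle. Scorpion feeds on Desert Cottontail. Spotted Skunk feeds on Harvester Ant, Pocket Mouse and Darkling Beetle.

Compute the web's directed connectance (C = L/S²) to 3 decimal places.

C = 0.136

The web has S = 13 species and L = 23 feeding links.
C = L / S² = 23 / 169 = 0.1361 ≈ 0.136.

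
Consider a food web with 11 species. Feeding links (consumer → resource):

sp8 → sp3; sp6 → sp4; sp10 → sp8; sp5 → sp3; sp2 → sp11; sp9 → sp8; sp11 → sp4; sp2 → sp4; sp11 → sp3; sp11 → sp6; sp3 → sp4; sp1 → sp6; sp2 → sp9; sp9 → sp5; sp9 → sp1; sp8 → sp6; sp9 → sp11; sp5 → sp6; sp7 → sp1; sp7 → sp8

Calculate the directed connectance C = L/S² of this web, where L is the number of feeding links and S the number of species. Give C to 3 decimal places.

C = 0.165

The web has S = 11 species and L = 20 feeding links.
C = L / S² = 20 / 121 = 0.1653 ≈ 0.165.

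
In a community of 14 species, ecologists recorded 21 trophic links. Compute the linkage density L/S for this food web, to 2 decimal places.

There are L = 21 links among S = 14 species.
L/S = 21/14 = 1.5000 ≈ 1.50.

L/S = 1.50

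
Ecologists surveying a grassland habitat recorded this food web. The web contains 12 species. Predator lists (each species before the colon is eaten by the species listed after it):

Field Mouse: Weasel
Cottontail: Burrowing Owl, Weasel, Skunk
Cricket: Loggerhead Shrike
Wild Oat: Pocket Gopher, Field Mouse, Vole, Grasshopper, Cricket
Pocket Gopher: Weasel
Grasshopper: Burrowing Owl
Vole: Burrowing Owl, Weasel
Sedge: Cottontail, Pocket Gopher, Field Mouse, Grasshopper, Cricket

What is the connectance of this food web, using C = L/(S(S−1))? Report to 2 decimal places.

The web has S = 12 species and L = 19 feeding links.
C = L / (S(S−1)) = 19 / 132 = 0.1439 ≈ 0.14.

C = 0.14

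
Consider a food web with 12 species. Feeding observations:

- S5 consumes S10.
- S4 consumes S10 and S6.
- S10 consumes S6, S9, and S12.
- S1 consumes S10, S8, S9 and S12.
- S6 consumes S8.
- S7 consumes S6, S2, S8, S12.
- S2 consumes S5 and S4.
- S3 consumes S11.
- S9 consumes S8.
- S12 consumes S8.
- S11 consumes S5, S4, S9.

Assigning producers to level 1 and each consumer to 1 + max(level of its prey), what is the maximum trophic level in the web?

Producers (level 1): S8.
S8 → S12 → S10 → S5 → S11 → S3 gives S3 level 6.
No species has a prey at level 6, so no species reaches level 7.

6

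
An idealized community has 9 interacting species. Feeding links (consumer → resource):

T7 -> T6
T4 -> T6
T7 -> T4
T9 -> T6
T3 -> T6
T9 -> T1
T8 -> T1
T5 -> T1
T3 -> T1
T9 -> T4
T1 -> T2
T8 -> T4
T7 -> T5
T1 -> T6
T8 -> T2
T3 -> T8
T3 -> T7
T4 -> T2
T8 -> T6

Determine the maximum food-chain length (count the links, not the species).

One longest chain: T6 → T1 → T5 → T7 → T3.
It has 5 species and 4 links.

4 links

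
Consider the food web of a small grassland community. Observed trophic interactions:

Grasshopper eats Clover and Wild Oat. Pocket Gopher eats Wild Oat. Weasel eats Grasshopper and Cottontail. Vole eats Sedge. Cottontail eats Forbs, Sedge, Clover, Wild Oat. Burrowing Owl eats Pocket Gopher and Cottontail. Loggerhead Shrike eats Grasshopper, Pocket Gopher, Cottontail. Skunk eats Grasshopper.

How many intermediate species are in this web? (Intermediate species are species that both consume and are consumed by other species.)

3

Intermediate species (has both prey and predators): Pocket Gopher, Cottontail, Grasshopper.
Count: 3.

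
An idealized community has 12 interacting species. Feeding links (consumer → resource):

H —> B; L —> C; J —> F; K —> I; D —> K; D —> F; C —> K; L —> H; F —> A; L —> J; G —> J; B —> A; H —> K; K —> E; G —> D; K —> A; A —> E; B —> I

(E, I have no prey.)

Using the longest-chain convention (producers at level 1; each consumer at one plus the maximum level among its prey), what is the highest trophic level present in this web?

Producers (level 1): E, I.
E → A → B → H → L gives L level 5.
No species has a prey at level 5, so no species reaches level 6.

5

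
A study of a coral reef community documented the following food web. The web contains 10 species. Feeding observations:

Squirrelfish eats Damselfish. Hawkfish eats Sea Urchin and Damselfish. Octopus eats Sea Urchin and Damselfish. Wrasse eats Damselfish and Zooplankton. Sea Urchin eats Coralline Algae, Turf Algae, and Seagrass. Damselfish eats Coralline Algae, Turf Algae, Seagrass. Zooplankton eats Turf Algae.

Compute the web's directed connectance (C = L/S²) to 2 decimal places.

The web has S = 10 species and L = 14 feeding links.
C = L / S² = 14 / 100 = 0.1400 ≈ 0.14.

C = 0.14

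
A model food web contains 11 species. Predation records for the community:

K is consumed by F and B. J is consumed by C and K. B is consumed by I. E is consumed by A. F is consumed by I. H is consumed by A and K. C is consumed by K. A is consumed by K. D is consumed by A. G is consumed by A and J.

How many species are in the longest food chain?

One longest chain: G → J → C → K → F → I.
It has 6 species and 5 links.

6 species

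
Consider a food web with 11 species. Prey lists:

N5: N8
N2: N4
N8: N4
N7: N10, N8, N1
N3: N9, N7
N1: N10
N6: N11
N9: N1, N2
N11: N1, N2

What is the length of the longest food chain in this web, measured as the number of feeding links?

One longest chain: N10 → N1 → N11 → N6.
It has 4 species and 3 links.

3 links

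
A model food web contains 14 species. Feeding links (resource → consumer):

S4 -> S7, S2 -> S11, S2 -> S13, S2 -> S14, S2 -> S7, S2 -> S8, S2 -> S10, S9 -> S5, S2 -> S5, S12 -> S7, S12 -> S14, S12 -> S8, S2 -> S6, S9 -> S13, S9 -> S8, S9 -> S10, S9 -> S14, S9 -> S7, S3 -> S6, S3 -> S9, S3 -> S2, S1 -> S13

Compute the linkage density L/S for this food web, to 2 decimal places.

L/S = 1.57

There are L = 22 links among S = 14 species.
L/S = 22/14 = 1.5714 ≈ 1.57.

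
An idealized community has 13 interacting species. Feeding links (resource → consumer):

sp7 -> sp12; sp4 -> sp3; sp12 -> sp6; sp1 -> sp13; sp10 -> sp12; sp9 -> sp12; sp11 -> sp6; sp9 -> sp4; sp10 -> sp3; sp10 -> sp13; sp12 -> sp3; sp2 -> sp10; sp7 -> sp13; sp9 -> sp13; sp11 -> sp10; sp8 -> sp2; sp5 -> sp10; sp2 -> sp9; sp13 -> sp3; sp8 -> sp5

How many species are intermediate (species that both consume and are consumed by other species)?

7

Intermediate species (has both prey and predators): sp5, sp2, sp10, sp9, sp12, sp13, sp4.
Count: 7.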